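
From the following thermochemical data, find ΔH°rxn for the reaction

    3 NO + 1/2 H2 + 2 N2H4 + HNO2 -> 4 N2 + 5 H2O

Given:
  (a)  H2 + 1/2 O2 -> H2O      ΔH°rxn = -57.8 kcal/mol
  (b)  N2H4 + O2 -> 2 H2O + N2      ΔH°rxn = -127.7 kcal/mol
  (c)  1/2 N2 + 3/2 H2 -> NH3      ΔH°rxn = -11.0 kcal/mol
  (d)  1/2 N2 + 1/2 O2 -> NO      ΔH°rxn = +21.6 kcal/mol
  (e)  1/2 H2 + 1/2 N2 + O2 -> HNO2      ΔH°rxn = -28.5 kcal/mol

(a) as written: -57.8 kcal/mol
(b) × 2 (×2 to match 2 N2H4 in the target): (2)·(-127.7) = -255.4 kcal/mol
(c): not needed (NH3 appears nowhere else).
(d) reversed and × 3 (NO must end up as a reactant; scale by 3 for the 3 NO): (-3)·(+21.6) = -64.8 kcal/mol
(e) reversed (reverse to put HNO2 on the reactant side): +28.5 kcal/mol
By Hess's law, ΔH°rxn = (-57.8) + (-255.4) + (-64.8) + (+28.5) = -349.5 kcal/mol

ΔH°rxn = -349.5 kcal/mol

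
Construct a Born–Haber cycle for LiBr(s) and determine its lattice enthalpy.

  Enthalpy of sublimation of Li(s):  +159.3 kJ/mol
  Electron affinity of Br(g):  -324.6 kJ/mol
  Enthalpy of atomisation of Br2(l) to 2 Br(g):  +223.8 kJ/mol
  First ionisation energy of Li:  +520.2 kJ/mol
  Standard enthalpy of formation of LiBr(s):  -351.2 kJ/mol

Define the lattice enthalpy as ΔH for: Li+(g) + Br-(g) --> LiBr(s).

ΔHf° = 1·ΔHsub + 1·(ΣIE) + 1/2·D(Br2) + 1·EA + U
-351.2 = 1·(+159.3) + 1·(+520.2) + 1/2·(+223.8) + 1·(-324.6) + U
U = -351.2 − (+466.8) = -818.0 kJ/mol

U = -818.0 kJ/mol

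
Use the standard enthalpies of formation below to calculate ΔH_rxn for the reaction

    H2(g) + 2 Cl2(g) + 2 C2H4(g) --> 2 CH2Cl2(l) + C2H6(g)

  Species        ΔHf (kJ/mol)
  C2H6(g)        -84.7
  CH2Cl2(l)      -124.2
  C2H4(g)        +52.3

Products: 2·(-124.2) + 1·(-84.7) = -333.1
Reactants: 1·(+0.0) + 2·(+0.0) + 2·(+52.3) = +104.6
ΔH_rxn = (-333.1) − (+104.6) = -437.7 kJ/mol

ΔH_rxn = -437.7 kJ/mol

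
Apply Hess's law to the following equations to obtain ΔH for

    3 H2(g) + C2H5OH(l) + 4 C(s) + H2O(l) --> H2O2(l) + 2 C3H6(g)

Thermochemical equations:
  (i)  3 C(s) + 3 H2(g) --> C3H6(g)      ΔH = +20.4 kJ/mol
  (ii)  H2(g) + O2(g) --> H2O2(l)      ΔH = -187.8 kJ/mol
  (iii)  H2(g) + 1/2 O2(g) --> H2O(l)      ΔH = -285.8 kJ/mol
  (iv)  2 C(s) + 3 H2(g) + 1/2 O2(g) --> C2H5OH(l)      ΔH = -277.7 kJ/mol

(i) × 2 (scale by 2 for the 2 C3H6(g)): (2)·(+20.4) = +40.8 kJ/mol
(ii) as written (H2O2(l) already on the product side): -187.8 kJ/mol
(iii) reversed (H2O(l) must end up as a reactant): +285.8 kJ/mol
(iv) reversed (C2H5OH(l) must end up as a reactant): +277.7 kJ/mol
ΔH = (+40.8) + (-187.8) + (+285.8) + (+277.7) = 416.5 kJ/mol

ΔH = 416.5 kJ/mol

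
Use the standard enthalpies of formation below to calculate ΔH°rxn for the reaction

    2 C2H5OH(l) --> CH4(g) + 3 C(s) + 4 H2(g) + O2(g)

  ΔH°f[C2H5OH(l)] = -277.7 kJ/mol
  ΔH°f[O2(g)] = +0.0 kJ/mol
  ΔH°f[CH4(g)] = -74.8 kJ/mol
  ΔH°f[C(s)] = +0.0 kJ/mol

ΔH°rxn = 480.6 kJ/mol

Products: 1·(-74.8) + 3·(+0.0) + 4·(+0.0) + 1·(+0.0) = -74.8
Reactants: 2·(-277.7) = -555.4
ΔH°rxn = (-74.8) − (-555.4) = 480.6 kJ/mol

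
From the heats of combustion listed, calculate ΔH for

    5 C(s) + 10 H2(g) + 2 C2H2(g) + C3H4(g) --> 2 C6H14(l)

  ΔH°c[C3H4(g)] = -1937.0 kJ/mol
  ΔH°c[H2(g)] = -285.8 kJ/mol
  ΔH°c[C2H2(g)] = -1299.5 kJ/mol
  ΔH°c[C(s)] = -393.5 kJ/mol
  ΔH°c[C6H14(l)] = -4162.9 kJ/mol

Using ΔH = Σ nΔHc°(reactants) − Σ nΔHc°(products):
= [5·(-393.5) + 10·(-285.8) + 2·(-1299.5) + 1·(-1937.0)] − [2·(-4162.9)]
= -1035.7 kJ/mol

ΔH = -1035.7 kJ/mol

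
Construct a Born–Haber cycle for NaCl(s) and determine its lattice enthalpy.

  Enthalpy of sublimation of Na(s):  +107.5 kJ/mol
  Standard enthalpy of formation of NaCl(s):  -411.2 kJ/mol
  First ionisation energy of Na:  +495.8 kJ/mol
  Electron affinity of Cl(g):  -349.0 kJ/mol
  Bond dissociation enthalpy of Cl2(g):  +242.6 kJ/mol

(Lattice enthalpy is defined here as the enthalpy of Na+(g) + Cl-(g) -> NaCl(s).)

ΔHf° = 1·ΔHsub + 1·(ΣIE) + 1/2·D(Cl2) + 1·EA + U
-411.2 = 1·(+107.5) + 1·(+495.8) + 1/2·(+242.6) + 1·(-349.0) + U
U = -411.2 − (+375.6) = -786.8 kJ/mol

U = -786.8 kJ/mol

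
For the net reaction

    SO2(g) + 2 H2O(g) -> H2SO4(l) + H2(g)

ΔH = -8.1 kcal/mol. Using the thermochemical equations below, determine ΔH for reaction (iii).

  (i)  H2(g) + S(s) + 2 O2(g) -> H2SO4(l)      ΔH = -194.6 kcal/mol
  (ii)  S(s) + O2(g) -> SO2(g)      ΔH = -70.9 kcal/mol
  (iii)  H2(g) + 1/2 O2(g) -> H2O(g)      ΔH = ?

ΔH = -57.8 kcal/mol

(i) as written: -194.6 kcal/mol
(ii) reversed: +70.9 kcal/mol
(iii) reversed and × 2: contributes −2·x
-8.1 = (-194.6) + (+70.9) − 2·x
x = (-8.1 − (-123.7)) / (-2) = -57.8 kcal/mol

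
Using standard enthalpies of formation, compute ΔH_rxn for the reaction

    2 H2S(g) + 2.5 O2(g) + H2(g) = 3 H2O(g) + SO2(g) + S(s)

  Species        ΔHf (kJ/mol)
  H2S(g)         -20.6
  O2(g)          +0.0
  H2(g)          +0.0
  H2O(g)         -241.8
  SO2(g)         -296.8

ΔH_rxn = -981.0 kJ/mol

ΔH°rxn = Σ nΔHf°(products) − Σ nΔHf°(reactants).
Products: 3·(-241.8) + 1·(-296.8) + 1·(+0.0) = -1022.2
Reactants: 2·(-20.6) + 5/2·(+0.0) + 1·(+0.0) = -41.2
ΔH_rxn = (-1022.2) − (-41.2) = -981.0 kJ/mol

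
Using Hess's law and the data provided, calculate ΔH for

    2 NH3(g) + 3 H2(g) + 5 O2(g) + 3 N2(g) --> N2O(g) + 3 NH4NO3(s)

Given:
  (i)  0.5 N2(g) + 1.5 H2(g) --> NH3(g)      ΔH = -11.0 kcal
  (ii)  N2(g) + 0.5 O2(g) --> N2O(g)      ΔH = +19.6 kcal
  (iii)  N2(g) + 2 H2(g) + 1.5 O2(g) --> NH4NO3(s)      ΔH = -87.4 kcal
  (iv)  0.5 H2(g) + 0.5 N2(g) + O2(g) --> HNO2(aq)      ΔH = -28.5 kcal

ΔH = -220.6 kcal

(i) reversed and × 2: (-2)·(-11.0) = +22.0 kcal
(ii) as written: +19.6 kcal
(iii) × 3: (3)·(-87.4) = -262.2 kcal
(iv): not needed.
Combining the equations, ΔH = (-2)·(-11.0) + (1)·(+19.6) + (3)·(-87.4) = -220.6 kcal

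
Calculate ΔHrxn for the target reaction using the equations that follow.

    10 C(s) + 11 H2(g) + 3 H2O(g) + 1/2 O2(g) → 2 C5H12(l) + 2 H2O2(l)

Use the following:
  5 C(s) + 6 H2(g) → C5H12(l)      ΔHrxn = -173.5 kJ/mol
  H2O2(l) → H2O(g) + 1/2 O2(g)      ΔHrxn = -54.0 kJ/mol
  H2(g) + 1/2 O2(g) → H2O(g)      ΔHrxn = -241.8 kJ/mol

ΔHrxn = 2.8 kJ/mol

equation 1 × 2: (2)·(-173.5) = -347.0 kJ/mol
equation 2 reversed and × 2: (-2)·(-54.0) = +108.0 kJ/mol
equation 3 reversed: +241.8 kJ/mol
Combining the equations, ΔHrxn = (-347.0) + (+108.0) + (+241.8) = 2.8 kJ/mol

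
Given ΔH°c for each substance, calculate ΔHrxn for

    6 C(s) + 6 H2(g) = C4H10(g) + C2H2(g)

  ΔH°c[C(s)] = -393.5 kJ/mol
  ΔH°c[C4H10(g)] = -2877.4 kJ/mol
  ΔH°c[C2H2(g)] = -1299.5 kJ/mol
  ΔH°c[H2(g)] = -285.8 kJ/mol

With combustion enthalpies, reactants minus products:
= [6·(-393.5) + 6·(-285.8)] − [1·(-2877.4) + 1·(-1299.5)]
= 101.1 kJ/mol

ΔHrxn = 101.1 kJ/mol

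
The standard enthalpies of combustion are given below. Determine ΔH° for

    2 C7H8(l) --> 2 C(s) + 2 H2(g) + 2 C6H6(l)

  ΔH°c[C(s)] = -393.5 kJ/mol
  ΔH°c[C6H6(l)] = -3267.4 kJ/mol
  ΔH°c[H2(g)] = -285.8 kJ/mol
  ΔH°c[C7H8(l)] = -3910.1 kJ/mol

ΔH° = 73.2 kJ/mol

Using ΔH = Σ nΔHc°(reactants) − Σ nΔHc°(products):
= [2·(-3910.1)] − [2·(-393.5) + 2·(-285.8) + 2·(-3267.4)]
= 73.2 kJ/mol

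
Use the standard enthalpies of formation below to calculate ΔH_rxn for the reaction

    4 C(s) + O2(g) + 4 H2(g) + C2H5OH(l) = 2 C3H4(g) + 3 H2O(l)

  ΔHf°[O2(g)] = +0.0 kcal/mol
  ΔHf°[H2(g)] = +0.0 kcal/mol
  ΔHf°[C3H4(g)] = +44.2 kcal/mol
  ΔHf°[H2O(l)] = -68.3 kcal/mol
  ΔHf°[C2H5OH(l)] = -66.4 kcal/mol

ΔH_rxn = -50.1 kcal/mol

Products: 2·(+44.2) + 3·(-68.3) = -116.5
Reactants: 4·(+0.0) + 1·(+0.0) + 4·(+0.0) + 1·(-66.4) = -66.4
ΔH_rxn = (-116.5) − (-66.4) = -50.1 kcal/mol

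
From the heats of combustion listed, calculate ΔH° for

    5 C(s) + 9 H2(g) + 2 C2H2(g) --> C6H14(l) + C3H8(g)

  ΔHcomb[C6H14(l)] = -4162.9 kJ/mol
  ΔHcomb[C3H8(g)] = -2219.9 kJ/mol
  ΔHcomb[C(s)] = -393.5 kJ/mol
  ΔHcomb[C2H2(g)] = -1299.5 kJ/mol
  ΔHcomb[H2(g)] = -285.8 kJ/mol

ΔH° = -755.9 kJ/mol

With combustion enthalpies, reactants minus products:
= [5·(-393.5) + 9·(-285.8) + 2·(-1299.5)] − [1·(-4162.9) + 1·(-2219.9)]
= -755.9 kJ/mol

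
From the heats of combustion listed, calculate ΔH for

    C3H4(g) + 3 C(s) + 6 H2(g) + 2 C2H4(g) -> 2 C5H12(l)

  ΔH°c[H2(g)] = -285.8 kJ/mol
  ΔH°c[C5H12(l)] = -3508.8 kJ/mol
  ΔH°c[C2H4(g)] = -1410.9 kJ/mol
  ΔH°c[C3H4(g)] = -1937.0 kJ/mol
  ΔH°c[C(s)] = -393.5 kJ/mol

Using ΔH = Σ nΔHc°(reactants) − Σ nΔHc°(products):
= [1·(-1937.0) + 3·(-393.5) + 6·(-285.8) + 2·(-1410.9)] − [2·(-3508.8)]
= -636.5 kJ/mol

ΔH = -636.5 kJ/mol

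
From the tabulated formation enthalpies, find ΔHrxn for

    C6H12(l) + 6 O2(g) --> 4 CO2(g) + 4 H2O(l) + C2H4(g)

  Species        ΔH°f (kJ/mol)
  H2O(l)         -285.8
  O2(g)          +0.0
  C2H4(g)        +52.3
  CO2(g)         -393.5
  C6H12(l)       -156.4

ΔHrxn = -2508.5 kJ/mol

Products: 4·(-393.5) + 4·(-285.8) + 1·(+52.3) = -2664.9
Reactants: 1·(-156.4) + 6·(+0.0) = -156.4
ΔHrxn = (-2664.9) − (-156.4) = -2508.5 kJ/mol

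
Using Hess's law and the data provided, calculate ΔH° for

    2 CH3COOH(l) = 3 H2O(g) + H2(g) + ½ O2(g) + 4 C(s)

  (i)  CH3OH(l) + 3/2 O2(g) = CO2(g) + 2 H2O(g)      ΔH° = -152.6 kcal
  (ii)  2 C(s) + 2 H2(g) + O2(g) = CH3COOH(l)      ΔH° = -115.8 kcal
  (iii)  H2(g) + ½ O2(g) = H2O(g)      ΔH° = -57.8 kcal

ΔH° = 58.2 kcal

(i): not needed (CO2(g) appears nowhere else).
(ii) reversed and × 2 (CH3COOH(l) must end up as a reactant; ×2 to match 2 CH3COOH(l) in the target): (-2)·(-115.8) = +231.6 kcal
(iii) × 3: (3)·(-57.8) = -173.4 kcal
ΔH° = (-2)·(-115.8) + (3)·(-57.8) = 58.2 kcal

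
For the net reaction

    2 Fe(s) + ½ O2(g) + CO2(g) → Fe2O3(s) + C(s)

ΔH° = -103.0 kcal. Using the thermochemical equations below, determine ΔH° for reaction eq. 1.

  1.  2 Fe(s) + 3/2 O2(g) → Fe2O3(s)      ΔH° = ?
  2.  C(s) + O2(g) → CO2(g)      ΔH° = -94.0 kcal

eq. 1 as written (Fe2O3(s) already on the product side): contributes x
eq. 2 reversed (reverse to put CO2(g) on the reactant side): +94.0 kcal
-103.0 = (+94.0) + x
x = (-103.0 − (+94.0)) / (1) = -197.0 kcal

ΔH° = -197.0 kcal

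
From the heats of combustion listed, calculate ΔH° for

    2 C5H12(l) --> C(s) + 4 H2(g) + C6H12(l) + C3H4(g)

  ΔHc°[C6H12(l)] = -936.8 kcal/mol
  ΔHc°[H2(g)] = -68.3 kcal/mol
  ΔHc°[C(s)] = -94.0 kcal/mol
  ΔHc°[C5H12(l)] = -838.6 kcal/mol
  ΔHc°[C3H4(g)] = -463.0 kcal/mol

ΔH° = 89.8 kcal/mol

With combustion enthalpies, reactants minus products:
= [2·(-838.6)] − [1·(-94.0) + 4·(-68.3) + 1·(-936.8) + 1·(-463.0)]
= 89.8 kcal/mol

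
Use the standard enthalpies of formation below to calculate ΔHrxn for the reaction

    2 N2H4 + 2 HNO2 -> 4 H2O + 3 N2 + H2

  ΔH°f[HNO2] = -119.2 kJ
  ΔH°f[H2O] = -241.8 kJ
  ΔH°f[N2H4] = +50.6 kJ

Products: 4·(-241.8) + 3·(+0.0) + 1·(+0.0) = -967.2
Reactants: 2·(+50.6) + 2·(-119.2) = -137.2
ΔHrxn = (-967.2) − (-137.2) = -830.0 kJ

ΔHrxn = -830.0 kJ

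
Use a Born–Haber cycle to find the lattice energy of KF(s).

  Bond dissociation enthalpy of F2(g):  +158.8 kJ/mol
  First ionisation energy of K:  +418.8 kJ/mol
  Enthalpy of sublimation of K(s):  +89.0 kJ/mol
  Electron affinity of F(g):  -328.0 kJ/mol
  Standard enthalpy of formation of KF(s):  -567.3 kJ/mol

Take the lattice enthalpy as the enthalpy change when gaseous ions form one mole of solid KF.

ΔHf° = 1·ΔHsub + 1·(ΣIE) + 1/2·D(F2) + 1·EA + U
-567.3 = 1·(+89.0) + 1·(+418.8) + 1/2·(+158.8) + 1·(-328.0) + U
U = -567.3 − (+259.2) = -826.5 kJ/mol

U = -826.5 kJ/mol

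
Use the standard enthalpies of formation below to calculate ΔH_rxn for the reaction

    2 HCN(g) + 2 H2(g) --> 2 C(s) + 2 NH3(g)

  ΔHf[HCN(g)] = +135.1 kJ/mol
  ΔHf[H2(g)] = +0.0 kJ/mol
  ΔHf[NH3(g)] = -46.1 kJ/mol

ΔH_rxn = -362.4 kJ/mol

Products: 2·(+0.0) + 2·(-46.1) = -92.2
Reactants: 2·(+135.1) + 2·(+0.0) = +270.2
ΔH_rxn = (-92.2) − (+270.2) = -362.4 kJ/mol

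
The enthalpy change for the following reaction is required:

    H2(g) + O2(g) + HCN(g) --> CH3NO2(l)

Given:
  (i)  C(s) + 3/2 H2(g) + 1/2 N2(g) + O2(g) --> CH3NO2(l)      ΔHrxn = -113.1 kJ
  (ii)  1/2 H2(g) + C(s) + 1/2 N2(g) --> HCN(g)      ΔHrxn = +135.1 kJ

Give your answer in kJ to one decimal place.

ΔHrxn = -248.2 kJ

(i) as written: -113.1 kJ
(ii) reversed: -135.1 kJ
ΔHrxn = (1)·(-113.1) + (-1)·(+135.1) = -248.2 kJ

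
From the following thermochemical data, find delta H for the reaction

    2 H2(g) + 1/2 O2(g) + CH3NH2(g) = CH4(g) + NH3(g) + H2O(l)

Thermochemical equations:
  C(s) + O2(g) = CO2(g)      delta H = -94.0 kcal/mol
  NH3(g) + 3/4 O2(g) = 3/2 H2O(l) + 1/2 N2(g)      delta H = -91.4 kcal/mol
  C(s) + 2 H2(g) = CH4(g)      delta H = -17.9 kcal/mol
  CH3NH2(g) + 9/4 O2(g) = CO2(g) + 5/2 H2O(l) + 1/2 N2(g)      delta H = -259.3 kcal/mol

equation 1 reversed: +94.0 kcal/mol
equation 2 reversed: +91.4 kcal/mol
equation 3 as written: -17.9 kcal/mol
equation 4 as written: -259.3 kcal/mol
By Hess's law, delta H = (-1)·(-94.0) + (-1)·(-91.4) + (1)·(-17.9) + (1)·(-259.3) = -91.8 kcal/mol

delta H = -91.8 kcal/mol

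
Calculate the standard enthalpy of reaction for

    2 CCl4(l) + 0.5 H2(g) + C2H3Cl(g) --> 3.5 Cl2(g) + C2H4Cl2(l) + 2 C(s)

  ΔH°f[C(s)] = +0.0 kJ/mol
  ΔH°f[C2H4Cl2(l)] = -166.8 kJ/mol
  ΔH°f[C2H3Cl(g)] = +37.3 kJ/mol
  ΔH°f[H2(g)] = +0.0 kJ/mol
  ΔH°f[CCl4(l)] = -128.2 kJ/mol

ΔH°rxn = 52.3 kJ/mol

ΔH°rxn = Σ nΔHf°(products) − Σ nΔHf°(reactants).
Products: 7/2·(+0.0) + 1·(-166.8) + 2·(+0.0) = -166.8
Reactants: 2·(-128.2) + 1/2·(+0.0) + 1·(+37.3) = -219.1
ΔH°rxn = (-166.8) − (-219.1) = 52.3 kJ/mol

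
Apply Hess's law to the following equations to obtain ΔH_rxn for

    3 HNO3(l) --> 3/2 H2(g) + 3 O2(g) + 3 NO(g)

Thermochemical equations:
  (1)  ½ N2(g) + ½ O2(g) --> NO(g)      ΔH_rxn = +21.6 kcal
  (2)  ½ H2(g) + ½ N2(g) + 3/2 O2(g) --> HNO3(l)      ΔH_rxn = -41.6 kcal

(1) × 3 (×3 to match 3 NO(g) in the target): (3)·(+21.6) = +64.8 kcal
(2) reversed and × 3 (reverse to put HNO3(l) on the reactant side; scale by 3 for the 3 HNO3(l)): (-3)·(-41.6) = +124.8 kcal
Summing the manipulated equations, ΔH_rxn = (+64.8) + (+124.8) = 189.6 kcal

ΔH_rxn = 189.6 kcal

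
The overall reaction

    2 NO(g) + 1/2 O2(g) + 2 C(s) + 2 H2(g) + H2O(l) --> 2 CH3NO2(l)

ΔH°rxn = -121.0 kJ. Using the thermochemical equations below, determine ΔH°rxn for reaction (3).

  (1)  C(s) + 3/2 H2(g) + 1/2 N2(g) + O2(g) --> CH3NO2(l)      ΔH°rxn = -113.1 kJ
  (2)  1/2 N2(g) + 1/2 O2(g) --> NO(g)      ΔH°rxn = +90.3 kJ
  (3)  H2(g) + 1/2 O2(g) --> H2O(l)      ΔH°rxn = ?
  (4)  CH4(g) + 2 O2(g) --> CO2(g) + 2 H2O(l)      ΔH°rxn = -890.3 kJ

ΔH°rxn = -285.8 kJ

(1) × 2: (2)·(-113.1) = -226.2 kJ
(2) reversed and × 2: (-2)·(+90.3) = -180.6 kJ
(3) reversed: contributes −x
(4): not needed.
-121.0 = (-226.2) + (-180.6) − x
x = (-121.0 − (-406.8)) / (-1) = -285.8 kJ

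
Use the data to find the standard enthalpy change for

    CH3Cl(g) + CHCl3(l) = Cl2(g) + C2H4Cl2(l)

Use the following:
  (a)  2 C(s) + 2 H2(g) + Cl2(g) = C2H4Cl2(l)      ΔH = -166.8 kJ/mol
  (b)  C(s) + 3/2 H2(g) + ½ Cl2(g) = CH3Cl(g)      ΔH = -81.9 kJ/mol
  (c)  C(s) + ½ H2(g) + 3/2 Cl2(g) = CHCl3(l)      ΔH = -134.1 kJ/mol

(a) as written: -166.8 kJ/mol
(b) reversed: +81.9 kJ/mol
(c) reversed: +134.1 kJ/mol
Since enthalpy is a state function, ΔH = (-166.8) + (+81.9) + (+134.1) = 49.2 kJ/mol

ΔH = 49.2 kJ/mol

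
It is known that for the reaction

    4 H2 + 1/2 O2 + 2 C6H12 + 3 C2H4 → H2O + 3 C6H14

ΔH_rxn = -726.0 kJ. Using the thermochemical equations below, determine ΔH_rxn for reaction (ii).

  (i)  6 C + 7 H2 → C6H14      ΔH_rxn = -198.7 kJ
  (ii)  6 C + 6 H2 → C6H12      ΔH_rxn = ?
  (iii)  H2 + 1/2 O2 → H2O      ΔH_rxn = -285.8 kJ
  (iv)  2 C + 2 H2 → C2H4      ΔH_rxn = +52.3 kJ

ΔH_rxn = -156.4 kJ

(i) × 3: (3)·(-198.7) = -596.1 kJ
(ii) reversed and × 2: contributes −2·x
(iii) as written: -285.8 kJ
(iv) reversed and × 3: (-3)·(+52.3) = -156.9 kJ
-726.0 = (-596.1) + (-285.8) + (-156.9) − 2·x
x = (-726.0 − (-1038.8)) / (-2) = -156.4 kJ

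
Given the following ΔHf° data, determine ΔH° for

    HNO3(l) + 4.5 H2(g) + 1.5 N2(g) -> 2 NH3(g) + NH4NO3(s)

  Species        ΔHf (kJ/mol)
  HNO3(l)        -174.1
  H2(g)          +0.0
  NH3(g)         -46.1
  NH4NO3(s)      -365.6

ΔH°rxn = Σ nΔHf°(products) − Σ nΔHf°(reactants).
Products: 2·(-46.1) + 1·(-365.6) = -457.8
Reactants: 1·(-174.1) + 9/2·(+0.0) + 3/2·(+0.0) = -174.1
ΔH° = (-457.8) − (-174.1) = -283.7 kJ/mol

ΔH° = -283.7 kJ/mol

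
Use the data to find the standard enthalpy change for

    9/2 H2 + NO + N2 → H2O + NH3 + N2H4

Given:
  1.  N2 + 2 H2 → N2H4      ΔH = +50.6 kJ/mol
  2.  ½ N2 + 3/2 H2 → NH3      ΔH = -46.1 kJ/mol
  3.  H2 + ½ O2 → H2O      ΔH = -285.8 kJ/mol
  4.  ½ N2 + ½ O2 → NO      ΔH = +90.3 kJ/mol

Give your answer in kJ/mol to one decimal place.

eq. 1 as written: +50.6 kJ/mol
eq. 2 as written: -46.1 kJ/mol
eq. 3 as written: -285.8 kJ/mol
eq. 4 reversed: -90.3 kJ/mol
Combining the equations, ΔH = (1)·(+50.6) + (1)·(-46.1) + (1)·(-285.8) + (-1)·(+90.3) = -371.6 kJ/mol

ΔH = -371.6 kJ/mol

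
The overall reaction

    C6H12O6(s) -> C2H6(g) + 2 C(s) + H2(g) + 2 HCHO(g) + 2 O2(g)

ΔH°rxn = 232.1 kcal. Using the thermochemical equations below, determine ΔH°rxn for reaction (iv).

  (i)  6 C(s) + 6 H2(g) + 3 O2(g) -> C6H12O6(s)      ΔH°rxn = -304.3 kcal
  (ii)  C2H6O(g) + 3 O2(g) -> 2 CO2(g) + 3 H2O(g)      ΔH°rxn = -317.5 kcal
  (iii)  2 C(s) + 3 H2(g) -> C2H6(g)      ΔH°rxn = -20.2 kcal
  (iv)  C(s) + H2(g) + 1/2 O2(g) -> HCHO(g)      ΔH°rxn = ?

(i) reversed (C6H12O6(s) must end up as a reactant): +304.3 kcal
(ii): not needed (C2H6O(g) appears nowhere else).
(iii) as written (C2H6(g) already on the product side): -20.2 kcal
(iv) × 2 (×2 to match 2 HCHO(g) in the target): contributes 2·x
+232.1 = (+304.3) + (-20.2) + 2·x
x = (+232.1 − (+284.1)) / (2) = -26.0 kcal

ΔH°rxn = -26.0 kcal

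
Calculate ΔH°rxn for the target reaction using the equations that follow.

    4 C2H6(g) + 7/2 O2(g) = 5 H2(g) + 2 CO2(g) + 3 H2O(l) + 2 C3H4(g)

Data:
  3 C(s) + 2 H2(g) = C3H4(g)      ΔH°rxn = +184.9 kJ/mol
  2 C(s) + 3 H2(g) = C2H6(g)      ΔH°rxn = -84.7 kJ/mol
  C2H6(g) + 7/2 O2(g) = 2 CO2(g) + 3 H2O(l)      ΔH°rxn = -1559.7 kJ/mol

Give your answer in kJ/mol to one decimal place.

ΔH°rxn = -935.8 kJ/mol

equation 1 × 2 (×2 to match 2 C3H4(g) in the target): (2)·(+184.9) = +369.8 kJ/mol
equation 2 reversed and × 3: (-3)·(-84.7) = +254.1 kJ/mol
equation 3 as written (CO2(g) already on the product side): -1559.7 kJ/mol
ΔH°rxn = (+369.8) + (+254.1) + (-1559.7) = -935.8 kJ/mol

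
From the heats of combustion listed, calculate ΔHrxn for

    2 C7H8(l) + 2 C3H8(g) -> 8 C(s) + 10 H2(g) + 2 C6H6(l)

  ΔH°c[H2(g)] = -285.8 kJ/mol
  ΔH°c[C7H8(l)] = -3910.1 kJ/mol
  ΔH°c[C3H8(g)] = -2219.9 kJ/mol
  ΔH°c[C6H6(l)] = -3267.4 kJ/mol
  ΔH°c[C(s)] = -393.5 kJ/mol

ΔHrxn = 280.8 kJ/mol

With combustion enthalpies, reactants minus products:
= [2·(-3910.1) + 2·(-2219.9)] − [8·(-393.5) + 10·(-285.8) + 2·(-3267.4)]
= 280.8 kJ/mol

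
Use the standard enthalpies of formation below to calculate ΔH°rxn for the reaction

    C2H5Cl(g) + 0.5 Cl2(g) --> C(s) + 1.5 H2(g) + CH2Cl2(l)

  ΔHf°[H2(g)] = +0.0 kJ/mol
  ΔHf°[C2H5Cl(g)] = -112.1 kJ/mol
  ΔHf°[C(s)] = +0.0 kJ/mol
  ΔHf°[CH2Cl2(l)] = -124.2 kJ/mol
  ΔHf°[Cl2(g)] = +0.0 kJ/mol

ΔH°rxn = -12.1 kJ/mol

Products: 1·(+0.0) + 3/2·(+0.0) + 1·(-124.2) = -124.2
Reactants: 1·(-112.1) + 1/2·(+0.0) = -112.1
ΔH°rxn = (-124.2) − (-112.1) = -12.1 kJ/mol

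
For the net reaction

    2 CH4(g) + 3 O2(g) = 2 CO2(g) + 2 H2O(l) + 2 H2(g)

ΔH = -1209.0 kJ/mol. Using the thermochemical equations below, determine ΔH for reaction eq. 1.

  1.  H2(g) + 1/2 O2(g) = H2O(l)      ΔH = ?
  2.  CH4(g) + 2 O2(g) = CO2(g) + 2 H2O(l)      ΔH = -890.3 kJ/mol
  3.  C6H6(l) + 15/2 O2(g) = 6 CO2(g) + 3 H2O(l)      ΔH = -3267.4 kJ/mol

eq. 1 reversed and × 2 (H2(g) must end up as a product; scale by 2 for the 2 H2(g)): contributes −2·x
eq. 2 × 2 (×2 to match 2 CH4(g) in the target): (2)·(-890.3) = -1780.6 kJ/mol
eq. 3: not needed (C6H6(l) appears nowhere else).
-1209.0 = (-1780.6) − 2·x
x = (-1209.0 − (-1780.6)) / (-2) = -285.8 kJ/mol

ΔH = -285.8 kJ/mol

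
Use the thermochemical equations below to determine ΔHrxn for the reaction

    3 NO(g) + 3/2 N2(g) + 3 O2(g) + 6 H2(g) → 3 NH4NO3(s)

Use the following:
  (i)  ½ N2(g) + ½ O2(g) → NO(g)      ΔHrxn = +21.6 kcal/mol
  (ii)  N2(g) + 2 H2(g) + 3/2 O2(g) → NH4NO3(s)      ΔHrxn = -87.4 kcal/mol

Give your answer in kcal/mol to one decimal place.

ΔHrxn = -327.0 kcal/mol

(i) reversed and × 3 (reverse to put NO(g) on the reactant side; ×3 to match 3 NO(g) in the target): (-3)·(+21.6) = -64.8 kcal/mol
(ii) × 3 (scale by 3 for the 3 NH4NO3(s)): (3)·(-87.4) = -262.2 kcal/mol
ΔHrxn = (-64.8) + (-262.2) = -327.0 kcal/mol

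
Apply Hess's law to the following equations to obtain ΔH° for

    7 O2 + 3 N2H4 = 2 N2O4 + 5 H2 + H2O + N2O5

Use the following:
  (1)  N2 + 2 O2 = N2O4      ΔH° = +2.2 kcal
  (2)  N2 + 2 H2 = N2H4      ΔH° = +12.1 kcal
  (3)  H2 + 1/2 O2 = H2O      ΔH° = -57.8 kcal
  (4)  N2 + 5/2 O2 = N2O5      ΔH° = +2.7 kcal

ΔH° = -87.0 kcal

(1) × 2: (2)·(+2.2) = +4.4 kcal
(2) reversed and × 3: (-3)·(+12.1) = -36.3 kcal
(3) as written: -57.8 kcal
(4) as written: +2.7 kcal
ΔH° = (+4.4) + (-36.3) + (-57.8) + (+2.7) = -87.0 kcal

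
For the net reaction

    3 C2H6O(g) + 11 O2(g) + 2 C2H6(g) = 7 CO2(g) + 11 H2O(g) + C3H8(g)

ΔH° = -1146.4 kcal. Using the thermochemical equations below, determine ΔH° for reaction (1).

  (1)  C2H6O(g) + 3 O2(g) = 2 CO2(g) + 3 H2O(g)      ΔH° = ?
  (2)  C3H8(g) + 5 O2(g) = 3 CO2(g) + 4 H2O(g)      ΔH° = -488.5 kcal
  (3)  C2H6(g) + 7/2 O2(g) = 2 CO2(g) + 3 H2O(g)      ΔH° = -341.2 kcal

(1) × 3: contributes 3·x
(2) reversed: +488.5 kcal
(3) × 2: (2)·(-341.2) = -682.4 kcal
-1146.4 = (+488.5) + (-682.4) + 3·x
x = (-1146.4 − (-193.9)) / (3) = -317.5 kcal

ΔH° = -317.5 kcal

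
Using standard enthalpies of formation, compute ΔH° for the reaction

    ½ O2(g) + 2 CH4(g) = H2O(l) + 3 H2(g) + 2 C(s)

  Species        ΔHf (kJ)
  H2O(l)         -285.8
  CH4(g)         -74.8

ΔH°rxn = Σ nΔHf°(products) − Σ nΔHf°(reactants).
Products: 1·(-285.8) + 3·(+0.0) + 2·(+0.0) = -285.8
Reactants: 1/2·(+0.0) + 2·(-74.8) = -149.6
ΔH° = (-285.8) − (-149.6) = -136.2 kJ

ΔH° = -136.2 kJ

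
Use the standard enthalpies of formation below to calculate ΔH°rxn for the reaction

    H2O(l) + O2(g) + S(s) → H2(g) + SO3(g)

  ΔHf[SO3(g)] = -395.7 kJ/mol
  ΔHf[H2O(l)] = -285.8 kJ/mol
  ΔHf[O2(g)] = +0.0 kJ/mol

Products: 1·(+0.0) + 1·(-395.7) = -395.7
Reactants: 1·(-285.8) + 1·(+0.0) + 1·(+0.0) = -285.8
ΔH°rxn = (-395.7) − (-285.8) = -109.9 kJ/mol

ΔH°rxn = -109.9 kJ/mol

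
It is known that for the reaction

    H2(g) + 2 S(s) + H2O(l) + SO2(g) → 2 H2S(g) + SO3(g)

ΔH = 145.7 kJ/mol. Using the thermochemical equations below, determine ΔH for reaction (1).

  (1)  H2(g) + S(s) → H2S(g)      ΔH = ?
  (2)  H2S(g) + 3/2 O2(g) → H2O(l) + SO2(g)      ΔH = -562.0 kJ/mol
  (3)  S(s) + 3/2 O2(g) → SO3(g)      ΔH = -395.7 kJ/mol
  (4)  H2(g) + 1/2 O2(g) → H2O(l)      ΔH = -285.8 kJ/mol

ΔH = -20.6 kJ/mol

(1) as written: contributes x
(2) reversed (reverse to put SO2(g) on the reactant side): +562.0 kJ/mol
(3) as written (SO3(g) already on the product side): -395.7 kJ/mol
(4): not needed.
+145.7 = (+562.0) + (-395.7) + x
x = (+145.7 − (+166.3)) / (1) = -20.6 kJ/mol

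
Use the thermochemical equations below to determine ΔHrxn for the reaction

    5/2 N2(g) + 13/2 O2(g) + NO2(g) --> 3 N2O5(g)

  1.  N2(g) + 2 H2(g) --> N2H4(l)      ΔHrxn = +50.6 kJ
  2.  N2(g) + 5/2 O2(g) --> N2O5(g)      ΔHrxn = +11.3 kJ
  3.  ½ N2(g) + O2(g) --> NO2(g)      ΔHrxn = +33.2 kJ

ΔHrxn = 0.7 kJ

eq. 1: not needed (N2H4(l) appears nowhere else).
eq. 2 × 3 (×3 to match 3 N2O5(g) in the target): (3)·(+11.3) = +33.9 kJ
eq. 3 reversed (NO2(g) must end up as a reactant): -33.2 kJ
By Hess's law, ΔHrxn = (3)·(+11.3) + (-1)·(+33.2) = 0.7 kJ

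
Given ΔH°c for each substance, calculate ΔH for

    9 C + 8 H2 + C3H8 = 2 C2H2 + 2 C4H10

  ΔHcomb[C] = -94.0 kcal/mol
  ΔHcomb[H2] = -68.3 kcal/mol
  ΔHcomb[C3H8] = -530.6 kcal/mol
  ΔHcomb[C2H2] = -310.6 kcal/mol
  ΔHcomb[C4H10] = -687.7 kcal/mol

With combustion enthalpies, reactants minus products:
= [9·(-94.0) + 8·(-68.3) + 1·(-530.6)] − [2·(-310.6) + 2·(-687.7)]
= 73.6 kcal/mol

ΔH = 73.6 kcal/mol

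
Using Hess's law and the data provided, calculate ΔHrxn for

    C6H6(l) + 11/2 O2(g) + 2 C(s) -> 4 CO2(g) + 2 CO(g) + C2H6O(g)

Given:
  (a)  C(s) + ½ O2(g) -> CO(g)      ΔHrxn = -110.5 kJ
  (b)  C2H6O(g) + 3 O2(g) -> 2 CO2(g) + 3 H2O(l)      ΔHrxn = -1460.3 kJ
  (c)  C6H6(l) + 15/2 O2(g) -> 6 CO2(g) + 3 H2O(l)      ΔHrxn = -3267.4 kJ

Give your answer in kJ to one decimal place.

ΔHrxn = -2028.1 kJ

(a) × 2 (scale by 2 for the 2 CO(g)): (2)·(-110.5) = -221.0 kJ
(b) reversed (reverse to put C2H6O(g) on the product side): +1460.3 kJ
(c) as written (C6H6(l) already on the reactant side): -3267.4 kJ
By Hess's law, ΔHrxn = (-221.0) + (+1460.3) + (-3267.4) = -2028.1 kJ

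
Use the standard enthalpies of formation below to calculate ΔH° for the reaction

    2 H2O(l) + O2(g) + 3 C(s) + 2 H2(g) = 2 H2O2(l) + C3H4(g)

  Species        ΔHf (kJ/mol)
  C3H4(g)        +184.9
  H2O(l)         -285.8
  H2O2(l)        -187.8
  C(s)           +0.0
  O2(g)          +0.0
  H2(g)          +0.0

ΔH° = 380.9 kJ/mol

ΔH°rxn = Σ nΔHf°(products) − Σ nΔHf°(reactants).
Products: 2·(-187.8) + 1·(+184.9) = -190.7
Reactants: 2·(-285.8) + 1·(+0.0) + 3·(+0.0) + 2·(+0.0) = -571.6
ΔH° = (-190.7) − (-571.6) = 380.9 kJ/mol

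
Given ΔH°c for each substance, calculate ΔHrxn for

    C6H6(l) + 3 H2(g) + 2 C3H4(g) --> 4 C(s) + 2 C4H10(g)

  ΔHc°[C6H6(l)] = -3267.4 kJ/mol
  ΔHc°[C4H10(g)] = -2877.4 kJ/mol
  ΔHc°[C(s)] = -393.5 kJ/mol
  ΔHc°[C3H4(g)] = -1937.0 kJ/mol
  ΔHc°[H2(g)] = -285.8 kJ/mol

Using ΔH = Σ nΔHc°(reactants) − Σ nΔHc°(products):
= [1·(-3267.4) + 3·(-285.8) + 2·(-1937.0)] − [4·(-393.5) + 2·(-2877.4)]
= -670.0 kJ/mol

ΔHrxn = -670.0 kJ/mol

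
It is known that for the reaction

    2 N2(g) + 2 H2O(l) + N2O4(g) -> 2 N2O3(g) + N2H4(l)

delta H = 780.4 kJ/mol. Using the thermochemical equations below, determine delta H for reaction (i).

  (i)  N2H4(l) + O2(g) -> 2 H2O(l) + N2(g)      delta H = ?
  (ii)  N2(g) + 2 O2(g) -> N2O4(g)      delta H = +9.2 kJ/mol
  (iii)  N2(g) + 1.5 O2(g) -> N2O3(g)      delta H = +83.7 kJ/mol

delta H = -622.2 kJ/mol

(i) reversed (reverse to put N2H4(l) on the product side): contributes −x
(ii) reversed (N2O4(g) must end up as a reactant): -9.2 kJ/mol
(iii) × 2 (scale by 2 for the 2 N2O3(g)): (2)·(+83.7) = +167.4 kJ/mol
+780.4 = (-9.2) + (+167.4) − x
x = (+780.4 − (+158.2)) / (-1) = -622.2 kJ/mol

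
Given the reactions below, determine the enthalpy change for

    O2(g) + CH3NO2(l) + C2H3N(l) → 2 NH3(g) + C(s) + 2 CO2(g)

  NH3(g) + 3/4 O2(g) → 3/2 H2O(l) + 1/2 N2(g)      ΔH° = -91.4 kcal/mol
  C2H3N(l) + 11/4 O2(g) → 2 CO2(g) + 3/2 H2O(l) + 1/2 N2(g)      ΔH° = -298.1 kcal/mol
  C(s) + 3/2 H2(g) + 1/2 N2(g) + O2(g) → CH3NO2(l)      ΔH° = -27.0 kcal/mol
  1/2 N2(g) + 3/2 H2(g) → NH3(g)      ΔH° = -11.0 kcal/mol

ΔH° = -190.7 kcal/mol

equation 1 reversed: +91.4 kcal/mol
equation 2 as written (C2H3N(l) already on the reactant side): -298.1 kcal/mol
equation 3 reversed (CH3NO2(l) must end up as a reactant): +27.0 kcal/mol
equation 4 as written: -11.0 kcal/mol
ΔH° = (+91.4) + (-298.1) + (+27.0) + (-11.0) = -190.7 kcal/mol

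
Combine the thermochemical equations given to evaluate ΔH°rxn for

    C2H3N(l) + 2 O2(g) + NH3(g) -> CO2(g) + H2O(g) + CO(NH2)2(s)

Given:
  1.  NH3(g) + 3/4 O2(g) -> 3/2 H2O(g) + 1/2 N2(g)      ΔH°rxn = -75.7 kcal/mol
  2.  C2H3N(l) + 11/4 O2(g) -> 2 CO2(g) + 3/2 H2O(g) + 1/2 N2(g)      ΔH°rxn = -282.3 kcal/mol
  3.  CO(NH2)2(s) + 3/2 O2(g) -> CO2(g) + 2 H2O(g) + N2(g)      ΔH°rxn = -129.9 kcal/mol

eq. 1 as written: -75.7 kcal/mol
eq. 2 as written: -282.3 kcal/mol
eq. 3 reversed: +129.9 kcal/mol
By Hess's law, ΔH°rxn = (1)·(-75.7) + (1)·(-282.3) + (-1)·(-129.9) = -228.1 kcal/mol

ΔH°rxn = -228.1 kcal/mol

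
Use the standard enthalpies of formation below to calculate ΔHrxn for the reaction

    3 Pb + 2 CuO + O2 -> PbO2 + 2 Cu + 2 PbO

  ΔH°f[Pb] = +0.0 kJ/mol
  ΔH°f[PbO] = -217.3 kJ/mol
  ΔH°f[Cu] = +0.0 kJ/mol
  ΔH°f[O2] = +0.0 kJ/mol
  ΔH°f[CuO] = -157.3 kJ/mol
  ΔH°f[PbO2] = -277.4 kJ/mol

ΔHrxn = -397.4 kJ/mol

Products: 1·(-277.4) + 2·(+0.0) + 2·(-217.3) = -712.0
Reactants: 3·(+0.0) + 2·(-157.3) + 1·(+0.0) = -314.6
ΔHrxn = (-712.0) − (-314.6) = -397.4 kJ/mol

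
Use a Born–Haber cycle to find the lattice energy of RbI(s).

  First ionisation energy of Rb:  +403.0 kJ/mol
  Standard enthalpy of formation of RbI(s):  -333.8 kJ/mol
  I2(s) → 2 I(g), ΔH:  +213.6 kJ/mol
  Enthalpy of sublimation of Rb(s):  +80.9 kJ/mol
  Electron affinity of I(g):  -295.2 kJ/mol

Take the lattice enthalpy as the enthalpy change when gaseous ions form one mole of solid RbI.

U = -629.3 kJ/mol

ΔHf° = 1·ΔHsub + 1·(ΣIE) + 1/2·D(I2) + 1·EA + U
-333.8 = 1·(+80.9) + 1·(+403.0) + 1/2·(+213.6) + 1·(-295.2) + U
U = -333.8 − (+295.5) = -629.3 kJ/mol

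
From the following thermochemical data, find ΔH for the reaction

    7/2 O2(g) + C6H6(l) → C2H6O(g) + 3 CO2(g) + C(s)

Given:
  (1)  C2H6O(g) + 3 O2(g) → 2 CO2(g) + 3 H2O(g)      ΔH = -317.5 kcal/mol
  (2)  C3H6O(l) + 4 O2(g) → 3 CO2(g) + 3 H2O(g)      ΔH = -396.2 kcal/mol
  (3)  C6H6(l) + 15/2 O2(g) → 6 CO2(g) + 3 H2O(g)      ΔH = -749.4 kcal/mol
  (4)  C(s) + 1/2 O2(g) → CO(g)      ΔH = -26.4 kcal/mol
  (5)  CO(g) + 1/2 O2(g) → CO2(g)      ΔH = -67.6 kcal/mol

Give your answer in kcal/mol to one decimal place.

(1) reversed (C2H6O(g) must end up as a product): +317.5 kcal/mol
(2): not needed (C3H6O(l) appears nowhere else).
(3) as written (C6H6(l) already on the reactant side): -749.4 kcal/mol
(4) reversed (C(s) must end up as a product): +26.4 kcal/mol
(5) reversed: +67.6 kcal/mol
Summing the manipulated equations, ΔH = (-1)·(-317.5) + (1)·(-749.4) + (-1)·(-26.4) + (-1)·(-67.6) = -337.9 kcal/mol

ΔH = -337.9 kcal/mol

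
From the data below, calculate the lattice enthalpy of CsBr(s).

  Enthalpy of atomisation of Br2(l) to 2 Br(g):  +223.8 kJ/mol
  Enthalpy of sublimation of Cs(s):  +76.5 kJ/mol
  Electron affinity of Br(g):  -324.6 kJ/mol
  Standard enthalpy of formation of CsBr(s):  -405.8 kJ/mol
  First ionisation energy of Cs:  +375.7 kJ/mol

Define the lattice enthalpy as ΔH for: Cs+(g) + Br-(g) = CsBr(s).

ΔHf° = 1·ΔHsub + 1·(ΣIE) + 1/2·D(Br2) + 1·EA + U
-405.8 = 1·(+76.5) + 1·(+375.7) + 1/2·(+223.8) + 1·(-324.6) + U
U = -405.8 − (+239.5) = -645.3 kJ/mol

U = -645.3 kJ/mol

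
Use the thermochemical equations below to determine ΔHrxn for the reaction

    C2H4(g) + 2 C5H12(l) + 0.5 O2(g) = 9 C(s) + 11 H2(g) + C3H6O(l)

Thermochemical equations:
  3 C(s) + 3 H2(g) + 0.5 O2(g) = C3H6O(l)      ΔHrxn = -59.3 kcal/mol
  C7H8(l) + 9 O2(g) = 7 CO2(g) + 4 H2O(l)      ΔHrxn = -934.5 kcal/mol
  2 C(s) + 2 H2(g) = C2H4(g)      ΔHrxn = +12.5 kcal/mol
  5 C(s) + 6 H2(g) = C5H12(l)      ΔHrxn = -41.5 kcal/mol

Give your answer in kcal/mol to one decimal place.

ΔHrxn = 11.2 kcal/mol

equation 1 as written: -59.3 kcal/mol
equation 2: not needed.
equation 3 reversed: -12.5 kcal/mol
equation 4 reversed and × 2: (-2)·(-41.5) = +83.0 kcal/mol
ΔHrxn = (1)·(-59.3) + (-1)·(+12.5) + (-2)·(-41.5) = 11.2 kcal/mol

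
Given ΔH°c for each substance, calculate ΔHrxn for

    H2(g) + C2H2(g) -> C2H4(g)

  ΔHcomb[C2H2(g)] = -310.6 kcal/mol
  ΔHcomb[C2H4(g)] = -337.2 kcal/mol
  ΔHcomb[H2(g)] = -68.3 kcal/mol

Using ΔH = Σ nΔHc°(reactants) − Σ nΔHc°(products):
= [1·(-68.3) + 1·(-310.6)] − [1·(-337.2)]
= -41.7 kcal/mol

ΔHrxn = -41.7 kcal/mol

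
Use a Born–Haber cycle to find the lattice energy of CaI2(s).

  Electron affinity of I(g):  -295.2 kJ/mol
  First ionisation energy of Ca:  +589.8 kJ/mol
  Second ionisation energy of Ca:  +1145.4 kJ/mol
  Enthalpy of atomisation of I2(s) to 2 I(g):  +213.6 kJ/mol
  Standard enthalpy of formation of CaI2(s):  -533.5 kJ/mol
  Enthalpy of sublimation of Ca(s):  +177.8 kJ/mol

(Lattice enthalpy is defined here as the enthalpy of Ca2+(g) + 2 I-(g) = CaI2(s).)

ΔHf° = 1·ΔHsub + 1·(ΣIE) + 1·D(I2) + 2·EA + U
-533.5 = 1·(+177.8) + 1·(+1735.2) + 1·(+213.6) + 2·(-295.2) + U
U = -533.5 − (+1536.2) = -2069.7 kJ/mol

U = -2069.7 kJ/mol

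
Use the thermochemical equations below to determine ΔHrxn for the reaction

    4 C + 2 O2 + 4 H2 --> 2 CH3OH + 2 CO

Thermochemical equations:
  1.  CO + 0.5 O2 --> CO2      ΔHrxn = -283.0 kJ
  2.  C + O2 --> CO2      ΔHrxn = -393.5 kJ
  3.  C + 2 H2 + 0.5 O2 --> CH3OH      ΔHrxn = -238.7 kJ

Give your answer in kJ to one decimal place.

ΔHrxn = -698.4 kJ

eq. 1 reversed and × 2 (reverse to put CO on the product side; scale by 2 for the 2 CO): (-2)·(-283.0) = +566.0 kJ
eq. 2 × 2: (2)·(-393.5) = -787.0 kJ
eq. 3 × 2 (×2 to match 2 CH3OH in the target): (2)·(-238.7) = -477.4 kJ
ΔHrxn = (-2)·(-283.0) + (2)·(-393.5) + (2)·(-238.7) = -698.4 kJ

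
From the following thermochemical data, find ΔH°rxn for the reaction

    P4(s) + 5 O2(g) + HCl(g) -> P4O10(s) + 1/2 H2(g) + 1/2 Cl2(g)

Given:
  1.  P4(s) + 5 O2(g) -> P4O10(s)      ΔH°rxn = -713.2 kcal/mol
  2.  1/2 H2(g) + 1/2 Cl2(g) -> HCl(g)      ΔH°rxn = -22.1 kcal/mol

eq. 1 as written: -713.2 kcal/mol
eq. 2 reversed: +22.1 kcal/mol
ΔH°rxn = (1)·(-713.2) + (-1)·(-22.1) = -691.1 kcal/mol

ΔH°rxn = -691.1 kcal/mol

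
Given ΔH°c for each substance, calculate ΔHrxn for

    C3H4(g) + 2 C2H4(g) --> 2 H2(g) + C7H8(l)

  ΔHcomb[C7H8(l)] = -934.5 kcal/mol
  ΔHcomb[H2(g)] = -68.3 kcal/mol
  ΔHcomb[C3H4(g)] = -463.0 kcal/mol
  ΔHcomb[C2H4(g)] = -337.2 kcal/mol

ΔHrxn = -66.3 kcal/mol

With combustion enthalpies, reactants minus products:
= [1·(-463.0) + 2·(-337.2)] − [2·(-68.3) + 1·(-934.5)]
= -66.3 kcal/mol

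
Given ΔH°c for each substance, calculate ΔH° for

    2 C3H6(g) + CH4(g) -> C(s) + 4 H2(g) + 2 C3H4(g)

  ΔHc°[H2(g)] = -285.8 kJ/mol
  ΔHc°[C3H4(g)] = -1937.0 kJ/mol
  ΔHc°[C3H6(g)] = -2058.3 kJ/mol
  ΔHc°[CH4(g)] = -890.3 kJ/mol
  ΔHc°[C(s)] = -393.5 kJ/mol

ΔH° = 403.8 kJ/mol

With combustion enthalpies, reactants minus products:
= [2·(-2058.3) + 1·(-890.3)] − [1·(-393.5) + 4·(-285.8) + 2·(-1937.0)]
= 403.8 kJ/mol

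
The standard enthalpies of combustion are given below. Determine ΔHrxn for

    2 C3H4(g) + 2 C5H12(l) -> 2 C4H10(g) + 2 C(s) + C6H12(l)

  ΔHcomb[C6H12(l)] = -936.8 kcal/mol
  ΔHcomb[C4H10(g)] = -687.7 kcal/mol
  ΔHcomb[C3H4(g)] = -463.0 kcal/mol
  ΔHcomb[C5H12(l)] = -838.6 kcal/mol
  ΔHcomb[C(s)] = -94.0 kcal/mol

ΔHrxn = -103.0 kcal/mol

Using ΔH = Σ nΔHc°(reactants) − Σ nΔHc°(products):
= [2·(-463.0) + 2·(-838.6)] − [2·(-687.7) + 2·(-94.0) + 1·(-936.8)]
= -103.0 kcal/mol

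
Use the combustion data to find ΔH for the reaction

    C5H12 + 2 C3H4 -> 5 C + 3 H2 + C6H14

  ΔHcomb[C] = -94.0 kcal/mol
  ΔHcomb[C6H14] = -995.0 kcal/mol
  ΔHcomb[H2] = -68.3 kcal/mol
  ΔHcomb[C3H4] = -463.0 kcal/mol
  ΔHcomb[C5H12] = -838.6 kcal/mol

ΔH = -94.7 kcal/mol

Using ΔH = Σ nΔHc°(reactants) − Σ nΔHc°(products):
= [1·(-838.6) + 2·(-463.0)] − [5·(-94.0) + 3·(-68.3) + 1·(-995.0)]
= -94.7 kcal/mol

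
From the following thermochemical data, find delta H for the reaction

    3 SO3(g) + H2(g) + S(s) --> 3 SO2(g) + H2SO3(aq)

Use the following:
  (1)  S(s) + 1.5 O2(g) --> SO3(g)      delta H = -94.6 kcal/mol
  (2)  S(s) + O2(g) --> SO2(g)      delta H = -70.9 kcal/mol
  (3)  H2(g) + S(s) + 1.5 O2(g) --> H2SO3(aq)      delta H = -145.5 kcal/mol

(1) reversed and × 3 (SO3(g) must end up as a reactant; scale by 3 for the 3 SO3(g)): (-3)·(-94.6) = +283.8 kcal/mol
(2) × 3 (×3 to match 3 SO2(g) in the target): (3)·(-70.9) = -212.7 kcal/mol
(3) as written (H2SO3(aq) already on the product side): -145.5 kcal/mol
By Hess's law, delta H = (+283.8) + (-212.7) + (-145.5) = -74.4 kcal/mol

delta H = -74.4 kcal/mol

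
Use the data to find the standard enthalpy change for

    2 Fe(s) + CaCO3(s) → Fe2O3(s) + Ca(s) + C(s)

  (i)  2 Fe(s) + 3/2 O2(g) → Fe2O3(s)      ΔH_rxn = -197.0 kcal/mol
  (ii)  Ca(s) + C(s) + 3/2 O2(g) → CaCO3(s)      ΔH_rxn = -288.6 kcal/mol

ΔH_rxn = 91.6 kcal/mol

(i) as written (Fe2O3(s) already on the product side): -197.0 kcal/mol
(ii) reversed (reverse to put CaCO3(s) on the reactant side): +288.6 kcal/mol
Since enthalpy is a state function, ΔH_rxn = (1)·(-197.0) + (-1)·(-288.6) = 91.6 kcal/mol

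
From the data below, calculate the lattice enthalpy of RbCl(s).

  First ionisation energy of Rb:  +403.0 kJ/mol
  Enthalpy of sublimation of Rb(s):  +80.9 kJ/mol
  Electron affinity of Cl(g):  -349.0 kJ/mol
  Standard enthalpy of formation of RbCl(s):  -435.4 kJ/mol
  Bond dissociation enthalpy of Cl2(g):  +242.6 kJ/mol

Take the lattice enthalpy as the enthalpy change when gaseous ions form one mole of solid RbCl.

U = -691.6 kJ/mol

ΔHf° = 1·ΔHsub + 1·(ΣIE) + 1/2·D(Cl2) + 1·EA + U
-435.4 = 1·(+80.9) + 1·(+403.0) + 1/2·(+242.6) + 1·(-349.0) + U
U = -435.4 − (+256.2) = -691.6 kJ/mol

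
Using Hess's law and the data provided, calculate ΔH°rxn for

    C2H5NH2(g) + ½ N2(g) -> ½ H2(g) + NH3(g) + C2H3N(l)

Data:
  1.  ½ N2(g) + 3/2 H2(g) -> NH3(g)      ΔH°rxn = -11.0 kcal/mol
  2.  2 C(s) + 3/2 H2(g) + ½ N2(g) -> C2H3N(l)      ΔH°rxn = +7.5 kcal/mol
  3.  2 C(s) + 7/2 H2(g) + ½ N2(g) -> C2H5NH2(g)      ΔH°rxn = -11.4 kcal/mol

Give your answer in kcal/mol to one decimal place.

eq. 1 as written: -11.0 kcal/mol
eq. 2 as written: +7.5 kcal/mol
eq. 3 reversed: +11.4 kcal/mol
Combining the equations, ΔH°rxn = (-11.0) + (+7.5) + (+11.4) = 7.9 kcal/mol

ΔH°rxn = 7.9 kcal/mol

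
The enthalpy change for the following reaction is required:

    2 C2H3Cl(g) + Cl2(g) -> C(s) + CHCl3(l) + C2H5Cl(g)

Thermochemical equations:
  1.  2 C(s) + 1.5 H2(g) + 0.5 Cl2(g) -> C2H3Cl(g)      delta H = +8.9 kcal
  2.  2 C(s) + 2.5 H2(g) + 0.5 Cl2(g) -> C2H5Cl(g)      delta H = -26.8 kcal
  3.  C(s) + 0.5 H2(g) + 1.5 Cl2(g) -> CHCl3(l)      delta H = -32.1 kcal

delta H = -76.7 kcal

eq. 1 reversed and × 2 (C2H3Cl(g) must end up as a reactant; ×2 to match 2 C2H3Cl(g) in the target): (-2)·(+8.9) = -17.8 kcal
eq. 2 as written (C2H5Cl(g) already on the product side): -26.8 kcal
eq. 3 as written (CHCl3(l) already on the product side): -32.1 kcal
Summing the manipulated equations, delta H = (-17.8) + (-26.8) + (-32.1) = -76.7 kcal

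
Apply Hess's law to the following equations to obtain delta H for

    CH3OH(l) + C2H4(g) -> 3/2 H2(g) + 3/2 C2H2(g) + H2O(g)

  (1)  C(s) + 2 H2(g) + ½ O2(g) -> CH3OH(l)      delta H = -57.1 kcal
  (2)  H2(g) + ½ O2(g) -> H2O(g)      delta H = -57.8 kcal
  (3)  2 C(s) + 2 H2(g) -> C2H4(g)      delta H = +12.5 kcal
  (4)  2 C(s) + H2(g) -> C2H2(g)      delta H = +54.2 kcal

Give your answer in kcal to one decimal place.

delta H = 68.1 kcal

(1) reversed (CH3OH(l) must end up as a reactant): +57.1 kcal
(2) as written (H2O(g) already on the product side): -57.8 kcal
(3) reversed (C2H4(g) must end up as a reactant): -12.5 kcal
(4) × 3/2 (×3/2 to match 3/2 C2H2(g) in the target): (3/2)·(+54.2) = +81.3 kcal
delta H = (+57.1) + (-57.8) + (-12.5) + (+81.3) = 68.1 kcal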